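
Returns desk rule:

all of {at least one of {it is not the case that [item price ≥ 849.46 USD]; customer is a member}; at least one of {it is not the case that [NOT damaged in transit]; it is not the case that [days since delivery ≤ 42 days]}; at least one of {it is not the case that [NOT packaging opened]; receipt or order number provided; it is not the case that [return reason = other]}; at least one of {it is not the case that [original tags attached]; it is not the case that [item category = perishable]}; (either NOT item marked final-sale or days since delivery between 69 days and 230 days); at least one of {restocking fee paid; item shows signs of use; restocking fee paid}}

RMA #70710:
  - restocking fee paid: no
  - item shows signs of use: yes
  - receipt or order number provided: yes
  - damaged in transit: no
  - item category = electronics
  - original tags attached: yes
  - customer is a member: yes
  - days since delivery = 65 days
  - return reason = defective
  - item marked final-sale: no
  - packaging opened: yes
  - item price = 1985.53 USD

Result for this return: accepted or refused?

Atomic conditions:
  item price ≥ 849.46 USD: 1985.53 ≥ 849.46 is true
  customer is a member: yes → true
  NOT damaged in transit: no → true
  days since delivery ≤ 42 days: 65 ≤ 42 is false
  NOT packaging opened: yes → false
  receipt or order number provided: yes → true
  return reason = other: defective == other is false
  original tags attached: yes → true
  item category = perishable: electronics == perishable is false
  NOT item marked final-sale: no → true
  days since delivery between 69 days and 230 days: 65 in [69, 230] is false
  restocking fee paid: no → false
  item shows signs of use: yes → true
Combine:
[1.1] NOT true = false
[1] false OR true = true
[2.1] NOT true = false
[2.2] NOT false = true
[2] false OR true = true
[3.1] NOT false = true
[3.3] NOT false = true
[3] true OR true OR true = true
[4.1] NOT true = false
[4.2] NOT false = true
[4] false OR true = true
[5] true OR false = true
[6] false OR true OR false = true
[root] true AND true AND true AND true AND true AND true = true
Overall: true → accepted

Accepted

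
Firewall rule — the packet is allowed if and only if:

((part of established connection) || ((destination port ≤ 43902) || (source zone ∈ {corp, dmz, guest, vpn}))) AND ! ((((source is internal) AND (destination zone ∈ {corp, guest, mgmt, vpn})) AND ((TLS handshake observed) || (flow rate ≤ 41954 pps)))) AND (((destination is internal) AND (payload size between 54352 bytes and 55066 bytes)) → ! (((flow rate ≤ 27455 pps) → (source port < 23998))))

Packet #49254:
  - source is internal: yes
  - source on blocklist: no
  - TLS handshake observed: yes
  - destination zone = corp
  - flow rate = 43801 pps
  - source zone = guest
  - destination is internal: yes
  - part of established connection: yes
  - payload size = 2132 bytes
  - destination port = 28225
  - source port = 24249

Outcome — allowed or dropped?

Dropped

Atomic conditions:
  part of established connection: yes → true
  destination port ≤ 43902: 28225 ≤ 43902 is true
  source zone ∈ {corp, dmz, guest, vpn}: guest is in the set → true
  source is internal: yes → true
  destination zone ∈ {corp, guest, mgmt, vpn}: corp is in the set → true
  TLS handshake observed: yes → true
  flow rate ≤ 41954 pps: 43801 ≤ 41954 is false
  destination is internal: yes → true
  payload size between 54352 bytes and 55066 bytes: 2132 in [54352, 55066] is false
  flow rate ≤ 27455 pps: 43801 ≤ 27455 is false
  source port < 23998: 24249 < 23998 is false
Combine:
[1.2] true OR true = true
[1] true OR true = true
[2.1.1] true AND true = true
[2.1.2] true OR false = true
[2.1] true AND true = true
[2] NOT true = false
[3.1] true AND false = false
[3.2.1] false → false (antecedent false ⇒ implication holds) = true
[3.2] NOT true = false
[3] false → false (antecedent false ⇒ implication holds) = true
[root] true AND false AND true = false
Overall: false → dropped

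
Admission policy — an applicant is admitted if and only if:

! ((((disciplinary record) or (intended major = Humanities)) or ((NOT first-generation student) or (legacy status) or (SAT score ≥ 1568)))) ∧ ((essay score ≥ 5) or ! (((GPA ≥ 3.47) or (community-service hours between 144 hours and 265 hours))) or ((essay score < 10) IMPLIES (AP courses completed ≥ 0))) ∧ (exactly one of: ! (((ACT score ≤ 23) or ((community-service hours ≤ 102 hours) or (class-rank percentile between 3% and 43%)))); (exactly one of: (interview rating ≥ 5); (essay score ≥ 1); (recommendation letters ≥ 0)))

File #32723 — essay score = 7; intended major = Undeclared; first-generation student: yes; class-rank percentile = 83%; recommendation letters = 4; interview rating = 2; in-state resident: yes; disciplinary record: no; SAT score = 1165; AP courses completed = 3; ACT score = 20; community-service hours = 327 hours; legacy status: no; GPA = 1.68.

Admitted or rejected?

Atomic conditions:
  disciplinary record: no → false
  intended major = Humanities: Undeclared == Humanities is false
  NOT first-generation student: yes → false
  legacy status: no → false
  SAT score ≥ 1568: 1165 ≥ 1568 is false
  essay score ≥ 5: 7 ≥ 5 is true
  GPA ≥ 3.47: 1.68 ≥ 3.47 is false
  community-service hours between 144 hours and 265 hours: 327 in [144, 265] is false
  essay score < 10: 7 < 10 is true
  AP courses completed ≥ 0: 3 ≥ 0 is true
  ACT score ≤ 23: 20 ≤ 23 is true
  community-service hours ≤ 102 hours: 327 ≤ 102 is false
  class-rank percentile between 3% and 43%: 83 in [3, 43] is false
  interview rating ≥ 5: 2 ≥ 5 is false
  essay score ≥ 1: 7 ≥ 1 is true
  recommendation letters ≥ 0: 4 ≥ 0 is true
Combine:
[1.1.1] false OR false = false
[1.1.2] false OR false OR false = false
[1.1] false OR false = false
[1] NOT false = true
[2.2.1] false OR false = false
[2.2] NOT false = true
[2.3] true → true = true
[2] true OR true OR true = true
[3.1.1.2] false OR false = false
[3.1.1] true OR false = true
[3.1] NOT true = false
[3.2] exactly-one(false, true, true) = false
[3] exactly-one(false, false) = false
[root] true AND true AND false = false
Overall: false → rejected

Rejected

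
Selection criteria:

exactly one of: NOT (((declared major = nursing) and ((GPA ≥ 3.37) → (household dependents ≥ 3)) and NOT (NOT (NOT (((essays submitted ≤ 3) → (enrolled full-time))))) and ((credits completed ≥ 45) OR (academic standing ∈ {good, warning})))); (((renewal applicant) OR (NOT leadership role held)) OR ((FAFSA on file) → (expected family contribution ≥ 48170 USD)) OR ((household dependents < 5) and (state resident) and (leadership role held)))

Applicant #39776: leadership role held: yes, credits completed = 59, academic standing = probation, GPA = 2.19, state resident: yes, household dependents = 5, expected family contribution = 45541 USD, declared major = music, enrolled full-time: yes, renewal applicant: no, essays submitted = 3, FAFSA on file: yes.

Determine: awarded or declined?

Atomic conditions:
  declared major = nursing: music == nursing is false
  GPA ≥ 3.37: 2.19 ≥ 3.37 is false
  household dependents ≥ 3: 5 ≥ 3 is true
  essays submitted ≤ 3: 3 ≤ 3 is true
  enrolled full-time: yes → true
  credits completed ≥ 45: 59 ≥ 45 is true
  academic standing ∈ {good, warning}: probation is not in the set → false
  renewal applicant: no → false
  NOT leadership role held: yes → false
  FAFSA on file: yes → true
  expected family contribution ≥ 48170 USD: 45541 ≥ 48170 is false
  household dependents < 5: 5 < 5 is false
  state resident: yes → true
  leadership role held: yes → true
Combine:
[1.1.2] false → true (antecedent false ⇒ implication holds) = true
[1.1.3.1.1.1] true → true = true
[1.1.3.1.1] NOT true = false
[1.1.3.1] NOT false = true
[1.1.3] NOT true = false
[1.1.4] true OR false = true
[1.1] false AND true AND false AND true = false
[1] NOT false = true
[2.1] false OR false = false
[2.2] true → false = false
[2.3] false AND true AND true = false
[2] false OR false OR false = false
[root] exactly-one(true, false) = true
Overall: true → awarded

Awarded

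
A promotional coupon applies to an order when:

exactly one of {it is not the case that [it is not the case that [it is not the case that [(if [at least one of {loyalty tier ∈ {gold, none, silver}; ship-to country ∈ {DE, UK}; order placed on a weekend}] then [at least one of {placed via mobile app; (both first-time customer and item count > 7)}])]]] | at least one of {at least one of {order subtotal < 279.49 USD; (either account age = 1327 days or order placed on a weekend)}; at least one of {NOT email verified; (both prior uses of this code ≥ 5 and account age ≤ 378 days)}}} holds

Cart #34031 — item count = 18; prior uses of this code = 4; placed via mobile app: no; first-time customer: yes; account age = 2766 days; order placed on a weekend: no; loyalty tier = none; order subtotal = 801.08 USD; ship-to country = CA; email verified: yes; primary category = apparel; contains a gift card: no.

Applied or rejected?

Atomic conditions:
  loyalty tier ∈ {gold, none, silver}: none is in the set → true
  ship-to country ∈ {DE, UK}: CA is not in the set → false
  order placed on a weekend: no → false
  placed via mobile app: no → false
  first-time customer: yes → true
  item count > 7: 18 > 7 is true
  order subtotal < 279.49 USD: 801.08 < 279.49 is false
  account age = 1327 days: 2766 == 1327 is false
  NOT email verified: yes → false
  prior uses of this code ≥ 5: 4 ≥ 5 is false
  account age ≤ 378 days: 2766 ≤ 378 is false
Combine:
[1.1.1.1.1] true OR false OR false = true
[1.1.1.1.2.2] true AND true = true
[1.1.1.1.2] false OR true = true
[1.1.1.1] true → true = true
[1.1.1] NOT true = false
[1.1] NOT false = true
[1] NOT true = false
[2.1.2] false OR false = false
[2.1] false OR false = false
[2.2.2] false AND false = false
[2.2] false OR false = false
[2] false OR false = false
[root] exactly-one(false, false) = false
Overall: false → rejected

Rejected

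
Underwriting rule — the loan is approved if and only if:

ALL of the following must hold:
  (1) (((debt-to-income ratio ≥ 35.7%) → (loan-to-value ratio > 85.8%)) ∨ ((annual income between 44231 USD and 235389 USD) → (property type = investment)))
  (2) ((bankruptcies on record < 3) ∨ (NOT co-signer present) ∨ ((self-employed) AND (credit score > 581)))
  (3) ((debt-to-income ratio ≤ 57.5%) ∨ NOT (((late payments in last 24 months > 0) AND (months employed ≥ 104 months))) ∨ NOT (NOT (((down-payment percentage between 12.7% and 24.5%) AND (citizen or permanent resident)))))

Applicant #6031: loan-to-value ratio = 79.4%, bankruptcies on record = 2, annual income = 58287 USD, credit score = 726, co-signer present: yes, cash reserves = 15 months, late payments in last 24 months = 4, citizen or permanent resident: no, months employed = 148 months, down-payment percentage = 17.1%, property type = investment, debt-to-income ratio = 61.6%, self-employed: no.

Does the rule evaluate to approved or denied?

Denied

Atomic conditions:
  debt-to-income ratio ≥ 35.7%: 61.6 ≥ 35.7 is true
  loan-to-value ratio > 85.8%: 79.4 > 85.8 is false
  annual income between 44231 USD and 235389 USD: 58287 in [44231, 235389] is true
  property type = investment: investment == investment is true
  bankruptcies on record < 3: 2 < 3 is true
  NOT co-signer present: yes → false
  self-employed: no → false
  credit score > 581: 726 > 581 is true
  debt-to-income ratio ≤ 57.5%: 61.6 ≤ 57.5 is false
  late payments in last 24 months > 0: 4 > 0 is true
  months employed ≥ 104 months: 148 ≥ 104 is true
  down-payment percentage between 12.7% and 24.5%: 17.1 in [12.7, 24.5] is true
  citizen or permanent resident: no → false
Combine:
[1.1] true → false = false
[1.2] true → true = true
[1] false OR true = true
[2.3] false AND true = false
[2] true OR false OR false = true
[3.2.1] true AND true = true
[3.2] NOT true = false
[3.3.1.1] true AND false = false
[3.3.1] NOT false = true
[3.3] NOT true = false
[3] false OR false OR false = false
[root] true AND true AND false = false
Overall: false → denied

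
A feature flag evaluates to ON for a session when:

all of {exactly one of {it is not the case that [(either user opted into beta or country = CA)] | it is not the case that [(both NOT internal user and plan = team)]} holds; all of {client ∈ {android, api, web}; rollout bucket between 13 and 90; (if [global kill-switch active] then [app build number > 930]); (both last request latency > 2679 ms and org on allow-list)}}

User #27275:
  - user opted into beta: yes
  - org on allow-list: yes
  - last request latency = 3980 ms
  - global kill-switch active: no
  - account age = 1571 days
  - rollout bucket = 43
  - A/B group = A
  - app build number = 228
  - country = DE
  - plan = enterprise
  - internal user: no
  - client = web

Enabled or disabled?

Enabled

Atomic conditions:
  user opted into beta: yes → true
  country = CA: DE == CA is false
  NOT internal user: no → true
  plan = team: enterprise == team is false
  client ∈ {android, api, web}: web is in the set → true
  rollout bucket between 13 and 90: 43 in [13, 90] is true
  global kill-switch active: no → false
  app build number > 930: 228 > 930 is false
  last request latency > 2679 ms: 3980 > 2679 is true
  org on allow-list: yes → true
Combine:
[1.1.1] true OR false = true
[1.1] NOT true = false
[1.2.1] true AND false = false
[1.2] NOT false = true
[1] exactly-one(false, true) = true
[2.3] false → false (antecedent false ⇒ implication holds) = true
[2.4] true AND true = true
[2] true AND true AND true AND true = true
[root] true AND true = true
Overall: true → enabled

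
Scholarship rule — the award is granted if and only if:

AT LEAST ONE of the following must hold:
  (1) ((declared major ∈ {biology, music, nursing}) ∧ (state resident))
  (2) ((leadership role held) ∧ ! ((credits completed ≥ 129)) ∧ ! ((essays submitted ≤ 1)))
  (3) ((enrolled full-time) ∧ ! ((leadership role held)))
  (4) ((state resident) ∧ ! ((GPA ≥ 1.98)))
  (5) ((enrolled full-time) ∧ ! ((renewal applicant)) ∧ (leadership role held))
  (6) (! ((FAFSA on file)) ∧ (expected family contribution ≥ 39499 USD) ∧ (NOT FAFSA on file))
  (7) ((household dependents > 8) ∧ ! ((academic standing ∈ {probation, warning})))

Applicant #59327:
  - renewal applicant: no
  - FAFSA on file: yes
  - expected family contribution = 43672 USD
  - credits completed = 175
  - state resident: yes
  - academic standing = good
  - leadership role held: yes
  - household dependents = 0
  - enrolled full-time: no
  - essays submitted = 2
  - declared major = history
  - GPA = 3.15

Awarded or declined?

Declined

Atomic conditions:
  declared major ∈ {biology, music, nursing}: history is not in the set → false
  state resident: yes → true
  leadership role held: yes → true
  credits completed ≥ 129: 175 ≥ 129 is true
  essays submitted ≤ 1: 2 ≤ 1 is false
  enrolled full-time: no → false
  GPA ≥ 1.98: 3.15 ≥ 1.98 is true
  renewal applicant: no → false
  FAFSA on file: yes → true
  expected family contribution ≥ 39499 USD: 43672 ≥ 39499 is true
  NOT FAFSA on file: yes → false
  household dependents > 8: 0 > 8 is false
  academic standing ∈ {probation, warning}: good is not in the set → false
Combine:
[1] false AND true = false
[2.2] NOT true = false
[2.3] NOT false = true
[2] true AND false AND true = false
[3.2] NOT true = false
[3] false AND false = false
[4.2] NOT true = false
[4] true AND false = false
[5.2] NOT false = true
[5] false AND true AND true = false
[6.1] NOT true = false
[6] false AND true AND false = false
[7.2] NOT false = true
[7] false AND true = false
[root] false OR false OR false OR false OR false OR false OR false = false
Overall: false → declined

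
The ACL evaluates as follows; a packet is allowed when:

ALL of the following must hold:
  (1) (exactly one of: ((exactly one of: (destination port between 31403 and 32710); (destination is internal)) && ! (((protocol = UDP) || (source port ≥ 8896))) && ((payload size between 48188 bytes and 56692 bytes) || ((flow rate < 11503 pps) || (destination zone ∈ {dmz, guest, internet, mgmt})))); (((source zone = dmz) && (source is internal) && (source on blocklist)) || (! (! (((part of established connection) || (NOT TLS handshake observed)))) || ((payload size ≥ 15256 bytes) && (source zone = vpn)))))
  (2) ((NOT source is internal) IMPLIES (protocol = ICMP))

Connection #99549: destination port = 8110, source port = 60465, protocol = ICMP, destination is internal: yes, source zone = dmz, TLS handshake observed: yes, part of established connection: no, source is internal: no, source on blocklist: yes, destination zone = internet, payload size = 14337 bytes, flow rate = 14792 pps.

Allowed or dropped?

Atomic conditions:
  destination port between 31403 and 32710: 8110 in [31403, 32710] is false
  destination is internal: yes → true
  protocol = UDP: ICMP == UDP is false
  source port ≥ 8896: 60465 ≥ 8896 is true
  payload size between 48188 bytes and 56692 bytes: 14337 in [48188, 56692] is false
  flow rate < 11503 pps: 14792 < 11503 is false
  destination zone ∈ {dmz, guest, internet, mgmt}: internet is in the set → true
  source zone = dmz: dmz == dmz is true
  source is internal: no → false
  source on blocklist: yes → true
  part of established connection: no → false
  NOT TLS handshake observed: yes → false
  payload size ≥ 15256 bytes: 14337 ≥ 15256 is false
  source zone = vpn: dmz == vpn is false
  NOT source is internal: no → true
  protocol = ICMP: ICMP == ICMP is true
Combine:
[1.1.1] exactly-one(false, true) = true
[1.1.2.1] false OR true = true
[1.1.2] NOT true = false
[1.1.3.2] false OR true = true
[1.1.3] false OR true = true
[1.1] true AND false AND true = false
[1.2.1] true AND false AND true = false
[1.2.2.1.1.1] false OR false = false
[1.2.2.1.1] NOT false = true
[1.2.2.1] NOT true = false
[1.2.2.2] false AND false = false
[1.2.2] false OR false = false
[1.2] false OR false = false
[1] exactly-one(false, false) = false
[2] true → true = true
[root] false AND true = false
Overall: false → dropped

Dropped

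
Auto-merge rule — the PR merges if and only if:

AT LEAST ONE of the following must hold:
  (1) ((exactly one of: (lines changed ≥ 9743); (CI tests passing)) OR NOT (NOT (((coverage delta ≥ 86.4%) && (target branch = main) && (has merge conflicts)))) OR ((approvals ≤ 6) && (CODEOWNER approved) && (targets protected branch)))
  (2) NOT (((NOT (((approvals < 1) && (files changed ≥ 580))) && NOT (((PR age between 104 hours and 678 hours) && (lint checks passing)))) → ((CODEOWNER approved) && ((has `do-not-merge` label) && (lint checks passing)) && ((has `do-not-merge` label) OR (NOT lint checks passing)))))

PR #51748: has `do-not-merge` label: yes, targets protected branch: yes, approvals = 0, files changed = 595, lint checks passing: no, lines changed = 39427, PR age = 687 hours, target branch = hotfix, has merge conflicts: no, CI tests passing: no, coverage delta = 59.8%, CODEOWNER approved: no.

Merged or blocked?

Atomic conditions:
  lines changed ≥ 9743: 39427 ≥ 9743 is true
  CI tests passing: no → false
  coverage delta ≥ 86.4%: 59.8 ≥ 86.4 is false
  target branch = main: hotfix == main is false
  has merge conflicts: no → false
  approvals ≤ 6: 0 ≤ 6 is true
  CODEOWNER approved: no → false
  targets protected branch: yes → true
  approvals < 1: 0 < 1 is true
  files changed ≥ 580: 595 ≥ 580 is true
  PR age between 104 hours and 678 hours: 687 in [104, 678] is false
  lint checks passing: no → false
  has `do-not-merge` label: yes → true
  NOT lint checks passing: no → true
Combine:
[1.1] exactly-one(true, false) = true
[1.2.1.1] false AND false AND false = false
[1.2.1] NOT false = true
[1.2] NOT true = false
[1.3] true AND false AND true = false
[1] true OR false OR false = true
[2.1.1.1.1] true AND true = true
[2.1.1.1] NOT true = false
[2.1.1.2.1] false AND false = false
[2.1.1.2] NOT false = true
[2.1.1] false AND true = false
[2.1.2.2] true AND false = false
[2.1.2.3] true OR true = true
[2.1.2] false AND false AND true = false
[2.1] false → false (antecedent false ⇒ implication holds) = true
[2] NOT true = false
[root] true OR false = true
Overall: true → merged

Merged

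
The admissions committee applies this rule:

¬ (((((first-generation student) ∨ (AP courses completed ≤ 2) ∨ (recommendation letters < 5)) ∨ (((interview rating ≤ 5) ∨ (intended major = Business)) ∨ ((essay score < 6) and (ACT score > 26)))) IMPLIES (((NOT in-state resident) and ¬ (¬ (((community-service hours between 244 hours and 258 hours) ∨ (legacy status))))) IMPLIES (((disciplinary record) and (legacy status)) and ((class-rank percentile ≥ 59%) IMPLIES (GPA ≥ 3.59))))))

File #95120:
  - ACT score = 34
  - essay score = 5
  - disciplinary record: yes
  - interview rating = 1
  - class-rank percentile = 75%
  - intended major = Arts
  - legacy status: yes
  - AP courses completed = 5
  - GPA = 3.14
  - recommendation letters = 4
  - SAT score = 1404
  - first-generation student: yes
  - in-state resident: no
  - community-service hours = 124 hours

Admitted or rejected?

Admitted

Atomic conditions:
  first-generation student: yes → true
  AP courses completed ≤ 2: 5 ≤ 2 is false
  recommendation letters < 5: 4 < 5 is true
  interview rating ≤ 5: 1 ≤ 5 is true
  intended major = Business: Arts == Business is false
  essay score < 6: 5 < 6 is true
  ACT score > 26: 34 > 26 is true
  NOT in-state resident: no → true
  community-service hours between 244 hours and 258 hours: 124 in [244, 258] is false
  legacy status: yes → true
  disciplinary record: yes → true
  class-rank percentile ≥ 59%: 75 ≥ 59 is true
  GPA ≥ 3.59: 3.14 ≥ 3.59 is false
Combine:
[1.1.1] true OR false OR true = true
[1.1.2.1] true OR false = true
[1.1.2.2] true AND true = true
[1.1.2] true OR true = true
[1.1] true OR true = true
[1.2.1.2.1.1] false OR true = true
[1.2.1.2.1] NOT true = false
[1.2.1.2] NOT false = true
[1.2.1] true AND true = true
[1.2.2.1] true AND true = true
[1.2.2.2] true → false = false
[1.2.2] true AND false = false
[1.2] true → false = false
[1] true → false = false
[root] NOT false = true
Overall: true → admitted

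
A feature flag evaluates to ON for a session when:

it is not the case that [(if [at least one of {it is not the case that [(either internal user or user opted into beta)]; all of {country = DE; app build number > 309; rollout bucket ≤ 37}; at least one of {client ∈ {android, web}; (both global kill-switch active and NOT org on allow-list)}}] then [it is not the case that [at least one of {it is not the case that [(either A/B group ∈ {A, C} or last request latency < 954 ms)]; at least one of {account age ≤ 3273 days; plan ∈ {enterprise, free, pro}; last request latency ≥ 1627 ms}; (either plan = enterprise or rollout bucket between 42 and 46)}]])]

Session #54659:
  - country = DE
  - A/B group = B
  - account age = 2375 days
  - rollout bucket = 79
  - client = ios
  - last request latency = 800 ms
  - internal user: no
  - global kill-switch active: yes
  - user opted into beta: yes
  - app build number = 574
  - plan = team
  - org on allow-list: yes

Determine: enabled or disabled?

Disabled

Atomic conditions:
  internal user: no → false
  user opted into beta: yes → true
  country = DE: DE == DE is true
  app build number > 309: 574 > 309 is true
  rollout bucket ≤ 37: 79 ≤ 37 is false
  client ∈ {android, web}: ios is not in the set → false
  global kill-switch active: yes → true
  NOT org on allow-list: yes → false
  A/B group ∈ {A, C}: B is not in the set → false
  last request latency < 954 ms: 800 < 954 is true
  account age ≤ 3273 days: 2375 ≤ 3273 is true
  plan ∈ {enterprise, free, pro}: team is not in the set → false
  last request latency ≥ 1627 ms: 800 ≥ 1627 is false
  plan = enterprise: team == enterprise is false
  rollout bucket between 42 and 46: 79 in [42, 46] is false
Combine:
[1.1.1.1] false OR true = true
[1.1.1] NOT true = false
[1.1.2] true AND true AND false = false
[1.1.3.2] true AND false = false
[1.1.3] false OR false = false
[1.1] false OR false OR false = false
[1.2.1.1.1] false OR true = true
[1.2.1.1] NOT true = false
[1.2.1.2] true OR false OR false = true
[1.2.1.3] false OR false = false
[1.2.1] false OR true OR false = true
[1.2] NOT true = false
[1] false → false (antecedent false ⇒ implication holds) = true
[root] NOT true = false
Overall: false → disabled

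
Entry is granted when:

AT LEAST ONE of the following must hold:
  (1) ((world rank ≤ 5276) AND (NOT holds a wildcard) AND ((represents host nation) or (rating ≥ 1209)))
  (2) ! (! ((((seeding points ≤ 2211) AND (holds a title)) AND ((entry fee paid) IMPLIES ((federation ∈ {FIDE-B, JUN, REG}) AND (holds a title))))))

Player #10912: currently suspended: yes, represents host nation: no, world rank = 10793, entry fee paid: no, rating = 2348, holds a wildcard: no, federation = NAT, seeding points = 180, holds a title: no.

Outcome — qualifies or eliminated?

Eliminated

Atomic conditions:
  world rank ≤ 5276: 10793 ≤ 5276 is false
  NOT holds a wildcard: no → true
  represents host nation: no → false
  rating ≥ 1209: 2348 ≥ 1209 is true
  seeding points ≤ 2211: 180 ≤ 2211 is true
  holds a title: no → false
  entry fee paid: no → false
  federation ∈ {FIDE-B, JUN, REG}: NAT is not in the set → false
Combine:
[1.3] false OR true = true
[1] false AND true AND true = false
[2.1.1.1] true AND false = false
[2.1.1.2.2] false AND false = false
[2.1.1.2] false → false (antecedent false ⇒ implication holds) = true
[2.1.1] false AND true = false
[2.1] NOT false = true
[2] NOT true = false
[root] false OR false = false
Overall: false → eliminated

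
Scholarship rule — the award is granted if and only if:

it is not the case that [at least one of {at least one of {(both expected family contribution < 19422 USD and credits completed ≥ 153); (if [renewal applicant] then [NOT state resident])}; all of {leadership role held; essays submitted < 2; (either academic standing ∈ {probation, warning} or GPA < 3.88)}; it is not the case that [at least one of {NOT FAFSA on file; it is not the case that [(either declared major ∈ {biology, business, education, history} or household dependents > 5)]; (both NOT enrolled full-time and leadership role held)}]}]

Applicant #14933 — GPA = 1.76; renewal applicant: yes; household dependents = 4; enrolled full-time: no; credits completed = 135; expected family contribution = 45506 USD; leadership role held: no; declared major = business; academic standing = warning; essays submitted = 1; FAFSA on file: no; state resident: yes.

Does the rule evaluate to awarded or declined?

Atomic conditions:
  expected family contribution < 19422 USD: 45506 < 19422 is false
  credits completed ≥ 153: 135 ≥ 153 is false
  renewal applicant: yes → true
  NOT state resident: yes → false
  leadership role held: no → false
  essays submitted < 2: 1 < 2 is true
  academic standing ∈ {probation, warning}: warning is in the set → true
  GPA < 3.88: 1.76 < 3.88 is true
  NOT FAFSA on file: no → true
  declared major ∈ {biology, business, education, history}: business is in the set → true
  household dependents > 5: 4 > 5 is false
  NOT enrolled full-time: no → true
Combine:
[1.1.1] false AND false = false
[1.1.2] true → false = false
[1.1] false OR false = false
[1.2.3] true OR true = true
[1.2] false AND true AND true = false
[1.3.1.2.1] true OR false = true
[1.3.1.2] NOT true = false
[1.3.1.3] true AND false = false
[1.3.1] true OR false OR false = true
[1.3] NOT true = false
[1] false OR false OR false = false
[root] NOT false = true
Overall: true → awarded

Awarded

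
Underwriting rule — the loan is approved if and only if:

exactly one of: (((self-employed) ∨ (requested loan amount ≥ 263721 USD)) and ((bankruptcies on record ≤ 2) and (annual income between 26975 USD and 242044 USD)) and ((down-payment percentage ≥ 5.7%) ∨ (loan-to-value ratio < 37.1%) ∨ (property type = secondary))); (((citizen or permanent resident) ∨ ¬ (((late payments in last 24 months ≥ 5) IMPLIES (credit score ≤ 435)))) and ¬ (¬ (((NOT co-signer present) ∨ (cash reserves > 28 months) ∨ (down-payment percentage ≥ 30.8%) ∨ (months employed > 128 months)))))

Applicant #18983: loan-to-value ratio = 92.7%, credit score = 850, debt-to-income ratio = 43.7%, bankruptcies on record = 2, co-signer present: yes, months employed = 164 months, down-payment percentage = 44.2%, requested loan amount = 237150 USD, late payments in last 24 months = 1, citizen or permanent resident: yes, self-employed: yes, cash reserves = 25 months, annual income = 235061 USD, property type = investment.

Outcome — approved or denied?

Denied

Atomic conditions:
  self-employed: yes → true
  requested loan amount ≥ 263721 USD: 237150 ≥ 263721 is false
  bankruptcies on record ≤ 2: 2 ≤ 2 is true
  annual income between 26975 USD and 242044 USD: 235061 in [26975, 242044] is true
  down-payment percentage ≥ 5.7%: 44.2 ≥ 5.7 is true
  loan-to-value ratio < 37.1%: 92.7 < 37.1 is false
  property type = secondary: investment == secondary is false
  citizen or permanent resident: yes → true
  late payments in last 24 months ≥ 5: 1 ≥ 5 is false
  credit score ≤ 435: 850 ≤ 435 is false
  NOT co-signer present: yes → false
  cash reserves > 28 months: 25 > 28 is false
  down-payment percentage ≥ 30.8%: 44.2 ≥ 30.8 is true
  months employed > 128 months: 164 > 128 is true
Combine:
[1.1] true OR false = true
[1.2] true AND true = true
[1.3] true OR false OR false = true
[1] true AND true AND true = true
[2.1.2.1] false → false (antecedent false ⇒ implication holds) = true
[2.1.2] NOT true = false
[2.1] true OR false = true
[2.2.1.1] false OR false OR true OR true = true
[2.2.1] NOT true = false
[2.2] NOT false = true
[2] true AND true = true
[root] exactly-one(true, true) = false
Overall: false → denied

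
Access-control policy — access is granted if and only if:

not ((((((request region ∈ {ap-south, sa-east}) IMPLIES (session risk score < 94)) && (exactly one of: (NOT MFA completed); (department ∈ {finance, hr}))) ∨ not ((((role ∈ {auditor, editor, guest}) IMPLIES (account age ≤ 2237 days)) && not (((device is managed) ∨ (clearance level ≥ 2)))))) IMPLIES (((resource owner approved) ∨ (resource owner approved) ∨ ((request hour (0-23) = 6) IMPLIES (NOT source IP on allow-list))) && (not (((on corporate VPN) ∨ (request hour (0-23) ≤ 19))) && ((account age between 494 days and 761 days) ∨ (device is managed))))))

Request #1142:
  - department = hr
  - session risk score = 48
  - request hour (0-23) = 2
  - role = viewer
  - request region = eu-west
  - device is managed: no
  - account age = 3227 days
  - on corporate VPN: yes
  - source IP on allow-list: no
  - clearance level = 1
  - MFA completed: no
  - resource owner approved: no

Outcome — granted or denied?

Atomic conditions:
  request region ∈ {ap-south, sa-east}: eu-west is not in the set → false
  session risk score < 94: 48 < 94 is true
  NOT MFA completed: no → true
  department ∈ {finance, hr}: hr is in the set → true
  role ∈ {auditor, editor, guest}: viewer is not in the set → false
  account age ≤ 2237 days: 3227 ≤ 2237 is false
  device is managed: no → false
  clearance level ≥ 2: 1 ≥ 2 is false
  resource owner approved: no → false
  request hour (0-23) = 6: 2 == 6 is false
  NOT source IP on allow-list: no → true
  on corporate VPN: yes → true
  request hour (0-23) ≤ 19: 2 ≤ 19 is true
  account age between 494 days and 761 days: 3227 in [494, 761] is false
Combine:
[1.1.1.1] false → true (antecedent false ⇒ implication holds) = true
[1.1.1.2] exactly-one(true, true) = false
[1.1.1] true AND false = false
[1.1.2.1.1] false → false (antecedent false ⇒ implication holds) = true
[1.1.2.1.2.1] false OR false = false
[1.1.2.1.2] NOT false = true
[1.1.2.1] true AND true = true
[1.1.2] NOT true = false
[1.1] false OR false = false
[1.2.1.3] false → true (antecedent false ⇒ implication holds) = true
[1.2.1] false OR false OR true = true
[1.2.2.1.1] true OR true = true
[1.2.2.1] NOT true = false
[1.2.2.2] false OR false = false
[1.2.2] false AND false = false
[1.2] true AND false = false
[1] false → false (antecedent false ⇒ implication holds) = true
[root] NOT true = false
Overall: false → denied

Denied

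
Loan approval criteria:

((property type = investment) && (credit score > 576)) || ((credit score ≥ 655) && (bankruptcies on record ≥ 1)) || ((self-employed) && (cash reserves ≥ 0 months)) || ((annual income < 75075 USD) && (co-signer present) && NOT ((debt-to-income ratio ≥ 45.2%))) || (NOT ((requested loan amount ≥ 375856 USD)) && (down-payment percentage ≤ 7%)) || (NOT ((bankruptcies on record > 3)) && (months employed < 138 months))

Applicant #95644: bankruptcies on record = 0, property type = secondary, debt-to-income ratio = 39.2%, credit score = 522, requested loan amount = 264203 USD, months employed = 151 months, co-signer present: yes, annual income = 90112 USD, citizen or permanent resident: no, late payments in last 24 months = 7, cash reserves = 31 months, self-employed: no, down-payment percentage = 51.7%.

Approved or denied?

Denied

Atomic conditions:
  property type = investment: secondary == investment is false
  credit score > 576: 522 > 576 is false
  credit score ≥ 655: 522 ≥ 655 is false
  bankruptcies on record ≥ 1: 0 ≥ 1 is false
  self-employed: no → false
  cash reserves ≥ 0 months: 31 ≥ 0 is true
  annual income < 75075 USD: 90112 < 75075 is false
  co-signer present: yes → true
  debt-to-income ratio ≥ 45.2%: 39.2 ≥ 45.2 is false
  requested loan amount ≥ 375856 USD: 264203 ≥ 375856 is false
  down-payment percentage ≤ 7%: 51.7 ≤ 7 is false
  bankruptcies on record > 3: 0 > 3 is false
  months employed < 138 months: 151 < 138 is false
Combine:
[1] false AND false = false
[2] false AND false = false
[3] false AND true = false
[4.3] NOT false = true
[4] false AND true AND true = false
[5.1] NOT false = true
[5] true AND false = false
[6.1] NOT false = true
[6] true AND false = false
[root] false OR false OR false OR false OR false OR false = false
Overall: false → denied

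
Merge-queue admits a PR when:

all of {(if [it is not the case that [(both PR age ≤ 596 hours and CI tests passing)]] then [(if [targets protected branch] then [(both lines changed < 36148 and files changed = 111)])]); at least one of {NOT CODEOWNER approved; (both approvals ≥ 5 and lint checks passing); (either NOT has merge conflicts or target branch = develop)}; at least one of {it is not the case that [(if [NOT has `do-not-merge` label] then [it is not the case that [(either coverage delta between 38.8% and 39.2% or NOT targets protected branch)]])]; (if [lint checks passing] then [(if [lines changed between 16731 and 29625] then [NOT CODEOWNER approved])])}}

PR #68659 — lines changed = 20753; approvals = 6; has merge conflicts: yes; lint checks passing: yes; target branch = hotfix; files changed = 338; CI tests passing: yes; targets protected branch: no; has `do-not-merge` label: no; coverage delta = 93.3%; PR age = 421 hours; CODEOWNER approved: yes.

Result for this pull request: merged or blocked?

Atomic conditions:
  PR age ≤ 596 hours: 421 ≤ 596 is true
  CI tests passing: yes → true
  targets protected branch: no → false
  lines changed < 36148: 20753 < 36148 is true
  files changed = 111: 338 == 111 is false
  NOT CODEOWNER approved: yes → false
  approvals ≥ 5: 6 ≥ 5 is true
  lint checks passing: yes → true
  NOT has merge conflicts: yes → false
  target branch = develop: hotfix == develop is false
  NOT has `do-not-merge` label: no → true
  coverage delta between 38.8% and 39.2%: 93.3 in [38.8, 39.2] is false
  NOT targets protected branch: no → true
  lines changed between 16731 and 29625: 20753 in [16731, 29625] is true
Combine:
[1.1.1] true AND true = true
[1.1] NOT true = false
[1.2.2] true AND false = false
[1.2] false → false (antecedent false ⇒ implication holds) = true
[1] false → true (antecedent false ⇒ implication holds) = true
[2.2] true AND true = true
[2.3] false OR false = false
[2] false OR true OR false = true
[3.1.1.2.1] false OR true = true
[3.1.1.2] NOT true = false
[3.1.1] true → false = false
[3.1] NOT false = true
[3.2.2] true → false = false
[3.2] true → false = false
[3] true OR false = true
[root] true AND true AND true = true
Overall: true → merged

Merged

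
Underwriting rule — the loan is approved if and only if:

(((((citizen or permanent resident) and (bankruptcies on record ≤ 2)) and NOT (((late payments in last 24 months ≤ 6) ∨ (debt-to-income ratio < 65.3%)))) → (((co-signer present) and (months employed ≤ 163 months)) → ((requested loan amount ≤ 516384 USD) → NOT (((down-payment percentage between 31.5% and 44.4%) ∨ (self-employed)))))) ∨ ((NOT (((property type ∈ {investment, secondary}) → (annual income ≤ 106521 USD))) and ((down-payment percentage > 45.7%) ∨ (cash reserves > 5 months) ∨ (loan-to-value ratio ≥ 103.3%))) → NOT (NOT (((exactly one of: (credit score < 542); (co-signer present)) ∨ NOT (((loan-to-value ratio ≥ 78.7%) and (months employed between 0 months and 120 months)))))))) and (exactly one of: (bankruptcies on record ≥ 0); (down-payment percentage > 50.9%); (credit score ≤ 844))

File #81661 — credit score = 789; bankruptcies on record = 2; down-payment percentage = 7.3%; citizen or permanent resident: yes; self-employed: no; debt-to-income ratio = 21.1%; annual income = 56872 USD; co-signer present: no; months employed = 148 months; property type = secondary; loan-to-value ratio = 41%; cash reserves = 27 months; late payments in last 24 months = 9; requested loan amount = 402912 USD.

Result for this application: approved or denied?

Atomic conditions:
  citizen or permanent resident: yes → true
  bankruptcies on record ≤ 2: 2 ≤ 2 is true
  late payments in last 24 months ≤ 6: 9 ≤ 6 is false
  debt-to-income ratio < 65.3%: 21.1 < 65.3 is true
  co-signer present: no → false
  months employed ≤ 163 months: 148 ≤ 163 is true
  requested loan amount ≤ 516384 USD: 402912 ≤ 516384 is true
  down-payment percentage between 31.5% and 44.4%: 7.3 in [31.5, 44.4] is false
  self-employed: no → false
  property type ∈ {investment, secondary}: secondary is in the set → true
  annual income ≤ 106521 USD: 56872 ≤ 106521 is true
  down-payment percentage > 45.7%: 7.3 > 45.7 is false
  cash reserves > 5 months: 27 > 5 is true
  loan-to-value ratio ≥ 103.3%: 41 ≥ 103.3 is false
  credit score < 542: 789 < 542 is false
  loan-to-value ratio ≥ 78.7%: 41 ≥ 78.7 is false
  months employed between 0 months and 120 months: 148 in [0, 120] is false
  bankruptcies on record ≥ 0: 2 ≥ 0 is true
  down-payment percentage > 50.9%: 7.3 > 50.9 is false
  credit score ≤ 844: 789 ≤ 844 is true
Combine:
[1.1.1.1] true AND true = true
[1.1.1.2.1] false OR true = true
[1.1.1.2] NOT true = false
[1.1.1] true AND false = false
[1.1.2.1] false AND true = false
[1.1.2.2.2.1] false OR false = false
[1.1.2.2.2] NOT false = true
[1.1.2.2] true → true = true
[1.1.2] false → true (antecedent false ⇒ implication holds) = true
[1.1] false → true (antecedent false ⇒ implication holds) = true
[1.2.1.1.1] true → true = true
[1.2.1.1] NOT true = false
[1.2.1.2] false OR true OR false = true
[1.2.1] false AND true = false
[1.2.2.1.1.1] exactly-one(false, false) = false
[1.2.2.1.1.2.1] false AND false = false
[1.2.2.1.1.2] NOT false = true
[1.2.2.1.1] false OR true = true
[1.2.2.1] NOT true = false
[1.2.2] NOT false = true
[1.2] false → true (antecedent false ⇒ implication holds) = true
[1] true OR true = true
[2] exactly-one(true, false, true) = false
[root] true AND false = false
Overall: false → denied

Denied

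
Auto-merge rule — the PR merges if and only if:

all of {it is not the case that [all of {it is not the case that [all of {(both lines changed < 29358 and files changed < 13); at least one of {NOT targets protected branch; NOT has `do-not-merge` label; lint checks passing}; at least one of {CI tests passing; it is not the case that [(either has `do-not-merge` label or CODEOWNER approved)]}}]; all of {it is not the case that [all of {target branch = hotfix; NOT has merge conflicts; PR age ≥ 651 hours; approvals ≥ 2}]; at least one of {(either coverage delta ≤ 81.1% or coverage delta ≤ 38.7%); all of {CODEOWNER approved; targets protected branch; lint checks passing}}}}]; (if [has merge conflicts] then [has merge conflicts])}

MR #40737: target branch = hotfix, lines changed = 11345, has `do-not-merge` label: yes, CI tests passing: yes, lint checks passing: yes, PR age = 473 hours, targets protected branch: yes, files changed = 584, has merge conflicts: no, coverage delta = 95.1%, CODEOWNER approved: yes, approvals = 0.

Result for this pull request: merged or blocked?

Atomic conditions:
  lines changed < 29358: 11345 < 29358 is true
  files changed < 13: 584 < 13 is false
  NOT targets protected branch: yes → false
  NOT has `do-not-merge` label: yes → false
  lint checks passing: yes → true
  CI tests passing: yes → true
  has `do-not-merge` label: yes → true
  CODEOWNER approved: yes → true
  target branch = hotfix: hotfix == hotfix is true
  NOT has merge conflicts: no → true
  PR age ≥ 651 hours: 473 ≥ 651 is false
  approvals ≥ 2: 0 ≥ 2 is false
  coverage delta ≤ 81.1%: 95.1 ≤ 81.1 is false
  coverage delta ≤ 38.7%: 95.1 ≤ 38.7 is false
  targets protected branch: yes → true
  has merge conflicts: no → false
Combine:
[1.1.1.1.1] true AND false = false
[1.1.1.1.2] false OR false OR true = true
[1.1.1.1.3.2.1] true OR true = true
[1.1.1.1.3.2] NOT true = false
[1.1.1.1.3] true OR false = true
[1.1.1.1] false AND true AND true = false
[1.1.1] NOT false = true
[1.1.2.1.1] true AND true AND false AND false = false
[1.1.2.1] NOT false = true
[1.1.2.2.1] false OR false = false
[1.1.2.2.2] true AND true AND true = true
[1.1.2.2] false OR true = true
[1.1.2] true AND true = true
[1.1] true AND true = true
[1] NOT true = false
[2] false → false (antecedent false ⇒ implication holds) = true
[root] false AND true = false
Overall: false → blocked

Blocked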